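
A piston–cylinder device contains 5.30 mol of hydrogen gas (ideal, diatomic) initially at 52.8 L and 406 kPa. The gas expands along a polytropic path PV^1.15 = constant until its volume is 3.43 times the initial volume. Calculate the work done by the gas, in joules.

24100 J

T₁ = P₁V₁/(nR) = 406×52.8/(5.30×8.314) = 486 K.
Polytropic n=1.15: T₂ = T₁(V₁/V₂)^(n−1) = 486×(0.292)^0.15 = 404 K; P₂ = P₁(V₁/V₂)^n = 98.4 kPa.
W = (P₁V₁−P₂V₂)/(n−1) = (406×52.8−98.4×181)/0.15 = 24100 J.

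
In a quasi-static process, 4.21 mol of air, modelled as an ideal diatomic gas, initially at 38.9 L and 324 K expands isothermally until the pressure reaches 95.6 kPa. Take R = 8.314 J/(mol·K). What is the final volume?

119 L

P₁ = nRT₁/V₁ = 4.21×8.314×324/38.9 = 292 kPa.
Isothermal: T stays 324 K; PV = const ⇒ V₂ = 119 L, P₂ = 95.6 kPa.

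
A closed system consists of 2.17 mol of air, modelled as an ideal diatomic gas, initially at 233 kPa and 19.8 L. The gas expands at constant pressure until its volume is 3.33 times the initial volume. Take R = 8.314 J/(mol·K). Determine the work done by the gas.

10700 J

T₁ = P₁V₁/(nR) = 233×19.8/(2.17×8.314) = 256 K.
Isobaric: P stays 233 kPa; V/T = const ⇒ T₂ = 852 K, V₂ = 65.9 L.
W = PΔV = 233×(65.9−19.8) kPa·L = 10700 J.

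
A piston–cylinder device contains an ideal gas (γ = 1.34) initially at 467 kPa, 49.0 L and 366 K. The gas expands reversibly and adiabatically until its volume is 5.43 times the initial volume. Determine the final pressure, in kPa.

48.4 kPa

Adiabatic: TV^(γ−1) = const ⇒ T₂ = 366×(0.184)^0.340 = 206 K; PV^γ = const ⇒ P₂ = 48.4 kPa.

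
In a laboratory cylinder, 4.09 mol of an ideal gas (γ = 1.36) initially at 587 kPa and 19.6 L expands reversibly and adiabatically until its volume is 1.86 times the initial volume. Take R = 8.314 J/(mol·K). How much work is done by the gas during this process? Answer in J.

6400 J

T₁ = P₁V₁/(nR) = 587×19.6/(4.09×8.314) = 338 K.
Adiabatic: TV^(γ−1) = const ⇒ T₂ = 338×(0.538)^0.360 = 271 K; PV^γ = const ⇒ P₂ = 252 kPa.
ΔU = nCvΔT = 4.09×23.1×(271−338) = -6400 J.
Q = 0 for an adiabatic process, so W = −ΔU = 6400 J.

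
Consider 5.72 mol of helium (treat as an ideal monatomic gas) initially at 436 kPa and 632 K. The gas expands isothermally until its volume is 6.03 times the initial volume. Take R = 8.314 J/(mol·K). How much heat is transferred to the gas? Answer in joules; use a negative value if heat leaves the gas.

V₁ = nRT₁/P₁ = 5.72×8.314×632/436 = 68.9 L.
Isothermal: T stays 632 K; PV = const ⇒ V₂ = 416 L, P₂ = 72.3 kPa.
ΔU = 0 (ideal gas, T constant).
W = nRT ln(V₂/V₁) = 5.72×8.314×632×ln(6.03) = 54000 J.
Q = ΔU + W = 54000 J.

54000 J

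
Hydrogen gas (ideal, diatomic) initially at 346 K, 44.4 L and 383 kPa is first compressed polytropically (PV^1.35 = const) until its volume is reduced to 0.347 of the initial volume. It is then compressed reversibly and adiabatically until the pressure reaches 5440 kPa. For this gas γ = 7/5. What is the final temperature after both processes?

n = P₁V₁/(RT₁) = 383×44.4/(8.314×346) = 5.91 mol.
Step 1 — Polytropic n=1.35: T₂ = T₁(V₁/V₂)^(n−1) = 346×(2.88)^0.35 = 501 K; P₂ = P₁(V₁/V₂)^n = 1600 kPa.
W = (P₁V₁−P₂V₂)/(n−1) = (383×44.4−1600×15.4)/0.35 = -21800 J.
ΔU = nCvΔT = 5.91×20.8×(501−346) = 19100 J.
Q = ΔU + W = -2720 J.
State after step 1: P = 1600 kPa, V = 15.4 L, T = 501 K.
Step 2 — Adiabatic: T₂/T₁ = (P₂/P₁)^((γ−1)/γ) ⇒ T₂ = 501×(3.40)^0.286 = 711 K; V₂ = 6.42 L.
ΔU = nCvΔT = 5.91×20.8×(711−501) = 25800 J.
Q = 0 for an adiabatic process, so W = −ΔU = -25800 J.
Net over both steps: W = -47600 J, Q = -2720 J, ΔU = 44900 J.

711 K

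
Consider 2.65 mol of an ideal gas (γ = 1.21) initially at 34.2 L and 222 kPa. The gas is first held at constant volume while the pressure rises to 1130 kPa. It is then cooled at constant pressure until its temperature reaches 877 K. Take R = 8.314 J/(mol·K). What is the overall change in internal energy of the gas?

T₁ = P₁V₁/(nR) = 222×34.2/(2.65×8.314) = 345 K.
Step 1 — Isochoric: V stays 34.2 L; P/T = const ⇒ T₂ = 1750 K, P₂ = 1130 kPa.
W = 0 (no volume change).
ΔU = nCvΔT = 2.65×39.6×(1750−345) = 148000 J.
Q = ΔU = 148000 J.
State after step 1: P = 1130 kPa, V = 34.2 L, T = 1750 K.
Step 2 — Isobaric: P stays 1130 kPa; V/T = const ⇒ T₂ = 877 K, V₂ = 17.1 L.
W = PΔV = 1130×(17.1−34.2) kPa·L = -19300 J.
ΔU = nCvΔT = 2.65×39.6×(877−1750) = -92000 J.
Q = ΔU + W = nCpΔT = -111000 J.
Net over both steps: W = -19300 J, Q = 36500 J, ΔU = 55900 J.

55900 J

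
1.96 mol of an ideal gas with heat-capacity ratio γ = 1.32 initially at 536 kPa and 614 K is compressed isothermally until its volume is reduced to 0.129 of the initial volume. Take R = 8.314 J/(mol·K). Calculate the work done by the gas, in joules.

-20500 J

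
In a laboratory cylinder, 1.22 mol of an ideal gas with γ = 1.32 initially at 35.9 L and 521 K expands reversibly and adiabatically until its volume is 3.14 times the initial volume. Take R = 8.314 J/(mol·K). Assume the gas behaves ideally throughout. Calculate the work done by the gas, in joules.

P₁ = nRT₁/V₁ = 1.22×8.314×521/35.9 = 147 kPa.
Adiabatic: TV^(γ−1) = const ⇒ T₂ = 521×(0.318)^0.320 = 361 K; PV^γ = const ⇒ P₂ = 32.5 kPa.
ΔU = nCvΔT = 1.22×26.0×(361−521) = -5060 J.
Q = 0 for an adiabatic process, so W = −ΔU = 5060 J.

5060 J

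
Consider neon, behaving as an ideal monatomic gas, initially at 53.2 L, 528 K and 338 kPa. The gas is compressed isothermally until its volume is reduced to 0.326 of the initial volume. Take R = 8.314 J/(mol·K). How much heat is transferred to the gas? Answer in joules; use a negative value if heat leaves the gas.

-20200 J

n = P₁V₁/(RT₁) = 338×53.2/(8.314×528) = 4.10 mol.
Isothermal: T stays 528 K; PV = const ⇒ V₂ = 17.3 L, P₂ = 1040 kPa.
ΔU = 0 (ideal gas, T constant).
W = nRT ln(V₂/V₁) = 4.10×8.314×528×ln(0.326) = -20200 J.
Q = ΔU + W = -20200 J.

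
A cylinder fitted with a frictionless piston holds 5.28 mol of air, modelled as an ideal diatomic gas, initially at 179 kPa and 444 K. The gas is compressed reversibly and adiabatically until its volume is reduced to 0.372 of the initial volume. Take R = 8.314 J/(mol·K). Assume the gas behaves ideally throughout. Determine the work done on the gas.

23600 J

V₁ = nRT₁/P₁ = 5.28×8.314×444/179 = 109 L.
Adiabatic: TV^(γ−1) = const ⇒ T₂ = 444×(2.69)^0.400 = 659 K; PV^γ = const ⇒ P₂ = 715 kPa.
ΔU = nCvΔT = 5.28×20.8×(659−444) = 23600 J.
Q = 0 for an adiabatic process, so W = −ΔU = -23600 J.
Work done on the gas = −W_by = 23600 J.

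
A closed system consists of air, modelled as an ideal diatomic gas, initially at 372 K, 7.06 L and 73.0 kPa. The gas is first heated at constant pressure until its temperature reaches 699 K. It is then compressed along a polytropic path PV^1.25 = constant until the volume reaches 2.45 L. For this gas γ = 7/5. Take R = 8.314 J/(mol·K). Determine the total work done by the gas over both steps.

-1580 J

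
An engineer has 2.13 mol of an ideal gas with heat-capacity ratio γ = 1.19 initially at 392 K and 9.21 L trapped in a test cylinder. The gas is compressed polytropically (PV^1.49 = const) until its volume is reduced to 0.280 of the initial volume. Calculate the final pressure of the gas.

5020 kPa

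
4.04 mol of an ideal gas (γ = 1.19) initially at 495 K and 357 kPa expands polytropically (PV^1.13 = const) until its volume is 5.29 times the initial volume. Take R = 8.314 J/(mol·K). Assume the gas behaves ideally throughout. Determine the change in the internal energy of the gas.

-17000 J

V₁ = nRT₁/P₁ = 4.04×8.314×495/357 = 46.6 L.
Polytropic n=1.13: T₂ = T₁(V₁/V₂)^(n−1) = 495×(0.189)^0.13 = 399 K; P₂ = P₁(V₁/V₂)^n = 54.3 kPa.
For an ideal gas ΔU = nCvΔT with Cv = R/(γ−1) = 43.8 J/(mol·K).
ΔU = 4.04×43.8×(399−495) = -17000 J.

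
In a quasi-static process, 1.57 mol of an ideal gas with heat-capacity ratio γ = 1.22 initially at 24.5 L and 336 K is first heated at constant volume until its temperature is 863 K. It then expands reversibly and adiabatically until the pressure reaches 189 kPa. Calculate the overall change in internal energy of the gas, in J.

P₁ = nRT₁/V₁ = 1.57×8.314×336/24.5 = 179 kPa.
Step 1 — Isochoric: V stays 24.5 L; P/T = const ⇒ T₂ = 863 K, P₂ = 460 kPa.
W = 0 (no volume change).
ΔU = nCvΔT = 1.57×37.8×(863−336) = 31300 J.
Q = ΔU = 31300 J.
State after step 1: P = 460 kPa, V = 24.5 L, T = 863 K.
Step 2 — Adiabatic: T₂/T₁ = (P₂/P₁)^((γ−1)/γ) ⇒ T₂ = 863×(0.411)^0.180 = 735 K; V₂ = 50.8 L.
ΔU = nCvΔT = 1.57×37.8×(735−863) = -7580 J.
Q = 0 for an adiabatic process, so W = −ΔU = 7580 J.
Net over both steps: W = 7580 J, Q = 31300 J, ΔU = 23700 J.

23700 J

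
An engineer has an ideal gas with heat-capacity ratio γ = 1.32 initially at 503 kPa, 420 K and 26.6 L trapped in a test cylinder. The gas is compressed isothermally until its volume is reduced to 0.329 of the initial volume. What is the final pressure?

1530 kPa

Isothermal: T stays 420 K; PV = const ⇒ V₂ = 8.75 L, P₂ = 1530 kPa.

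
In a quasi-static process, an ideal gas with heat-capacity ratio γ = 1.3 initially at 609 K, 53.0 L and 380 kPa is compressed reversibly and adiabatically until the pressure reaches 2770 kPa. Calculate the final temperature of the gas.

963 K

Adiabatic: T₂/T₁ = (P₂/P₁)^((γ−1)/γ) ⇒ T₂ = 609×(7.29)^0.231 = 963 K; V₂ = 11.5 L.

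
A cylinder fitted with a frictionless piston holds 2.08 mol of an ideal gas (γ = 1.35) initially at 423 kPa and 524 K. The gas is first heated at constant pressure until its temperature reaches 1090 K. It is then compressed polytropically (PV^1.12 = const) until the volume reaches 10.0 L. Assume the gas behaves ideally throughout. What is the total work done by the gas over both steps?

V₁ = nRT₁/P₁ = 2.08×8.314×524/423 = 21.4 L.
Step 1 — Isobaric: P stays 423 kPa; V/T = const ⇒ T₂ = 1090 K, V₂ = 44.6 L.
W = PΔV = 423×(44.6−21.4) kPa·L = 9790 J.
ΔU = nCvΔT = 2.08×23.8×(1090−524) = 28000 J.
Q = ΔU + W = nCpΔT = 37800 J.
State after step 1: P = 423 kPa, V = 44.6 L, T = 1090 K.
Step 2 — Polytropic n=1.12: T₂ = T₁(V₁/V₂)^(n−1) = 1090×(4.46)^0.12 = 1300 K; P₂ = P₁(V₁/V₂)^n = 2260 kPa.
W = (P₁V₁−P₂V₂)/(n−1) = (423×44.6−2260×10.0)/0.12 = -30800 J.
ΔU = nCvΔT = 2.08×23.8×(1300−1090) = 10600 J.
Q = ΔU + W = -20300 J.
Net over both steps: W = -21100 J, Q = 17500 J, ΔU = 38500 J.

-21100 J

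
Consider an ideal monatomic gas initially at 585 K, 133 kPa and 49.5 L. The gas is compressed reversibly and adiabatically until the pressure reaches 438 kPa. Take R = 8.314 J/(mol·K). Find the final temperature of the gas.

942 K

Adiabatic: T₂/T₁ = (P₂/P₁)^((γ−1)/γ) ⇒ T₂ = 585×(3.29)^0.400 = 942 K; V₂ = 24.2 L.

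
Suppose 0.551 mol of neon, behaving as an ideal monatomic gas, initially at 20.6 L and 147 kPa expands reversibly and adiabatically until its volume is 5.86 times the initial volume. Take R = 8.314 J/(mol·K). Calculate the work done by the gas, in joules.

3140 J

T₁ = P₁V₁/(nR) = 147×20.6/(0.551×8.314) = 661 K.
Adiabatic: TV^(γ−1) = const ⇒ T₂ = 661×(0.171)^0.667 = 203 K; PV^γ = const ⇒ P₂ = 7.72 kPa.
ΔU = nCvΔT = 0.551×12.5×(203−661) = -3140 J.
Q = 0 for an adiabatic process, so W = −ΔU = 3140 J.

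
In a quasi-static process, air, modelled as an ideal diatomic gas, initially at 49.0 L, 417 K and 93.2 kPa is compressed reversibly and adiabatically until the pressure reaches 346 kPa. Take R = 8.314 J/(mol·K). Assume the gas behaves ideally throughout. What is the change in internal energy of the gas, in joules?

5190 J

n = P₁V₁/(RT₁) = 93.2×49.0/(8.314×417) = 1.32 mol.
Adiabatic: T₂/T₁ = (P₂/P₁)^((γ−1)/γ) ⇒ T₂ = 417×(3.71)^0.286 = 607 K; V₂ = 19.2 L.
For an ideal gas ΔU = nCvΔT with Cv = (5/2)R = 20.8 J/(mol·K).
ΔU = 1.32×20.8×(607−417) = 5190 J.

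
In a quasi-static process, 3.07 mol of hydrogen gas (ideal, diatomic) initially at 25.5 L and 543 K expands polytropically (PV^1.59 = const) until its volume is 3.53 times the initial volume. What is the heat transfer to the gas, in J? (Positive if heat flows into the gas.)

-5860 J

P₁ = nRT₁/V₁ = 3.07×8.314×543/25.5 = 544 kPa.
Polytropic n=1.59: T₂ = T₁(V₁/V₂)^(n−1) = 543×(0.283)^0.59 = 258 K; P₂ = P₁(V₁/V₂)^n = 73.2 kPa.
W = (P₁V₁−P₂V₂)/(n−1) = (544×25.5−73.2×90.0)/0.59 = 12300 J.
ΔU = nCvΔT = 3.07×20.8×(258−543) = -18200 J.
Q = ΔU + W = -5860 J.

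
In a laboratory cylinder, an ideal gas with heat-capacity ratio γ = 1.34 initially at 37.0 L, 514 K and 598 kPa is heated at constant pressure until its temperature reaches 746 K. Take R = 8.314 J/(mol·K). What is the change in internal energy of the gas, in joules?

n = P₁V₁/(RT₁) = 598×37.0/(8.314×514) = 5.18 mol.
Isobaric: P stays 598 kPa; V/T = const ⇒ T₂ = 746 K, V₂ = 53.7 L.
For an ideal gas ΔU = nCvΔT with Cv = R/(γ−1) = 24.5 J/(mol·K).
ΔU = 5.18×24.5×(746−514) = 29400 J.

29400 J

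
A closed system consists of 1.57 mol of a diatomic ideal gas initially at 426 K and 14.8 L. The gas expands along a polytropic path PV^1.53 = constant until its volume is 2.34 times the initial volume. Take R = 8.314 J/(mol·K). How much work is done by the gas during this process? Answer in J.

P₁ = nRT₁/V₁ = 1.57×8.314×426/14.8 = 376 kPa.
Polytropic n=1.53: T₂ = T₁(V₁/V₂)^(n−1) = 426×(0.427)^0.53 = 271 K; P₂ = P₁(V₁/V₂)^n = 102 kPa.
W = (P₁V₁−P₂V₂)/(n−1) = (376×14.8−102×34.6)/0.53 = 3810 J.

3810 J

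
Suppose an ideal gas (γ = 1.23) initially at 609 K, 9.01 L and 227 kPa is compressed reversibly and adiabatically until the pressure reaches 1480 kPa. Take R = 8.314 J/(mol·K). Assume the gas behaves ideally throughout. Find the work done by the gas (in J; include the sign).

n = P₁V₁/(RT₁) = 227×9.01/(8.314×609) = 0.404 mol.
Adiabatic: T₂/T₁ = (P₂/P₁)^((γ−1)/γ) ⇒ T₂ = 609×(6.52)^0.187 = 865 K; V₂ = 1.96 L.
ΔU = nCvΔT = 0.404×36.1×(865−609) = 3730 J.
Q = 0 for an adiabatic process, so W = −ΔU = -3730 J.

-3730 J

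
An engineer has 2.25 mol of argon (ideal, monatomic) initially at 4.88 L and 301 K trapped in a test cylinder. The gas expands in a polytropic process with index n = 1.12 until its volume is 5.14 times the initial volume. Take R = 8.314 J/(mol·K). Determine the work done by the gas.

8370 J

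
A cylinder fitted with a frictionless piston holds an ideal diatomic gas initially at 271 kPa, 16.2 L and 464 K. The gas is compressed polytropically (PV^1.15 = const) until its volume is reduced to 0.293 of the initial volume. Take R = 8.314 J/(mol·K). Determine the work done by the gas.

-5920 J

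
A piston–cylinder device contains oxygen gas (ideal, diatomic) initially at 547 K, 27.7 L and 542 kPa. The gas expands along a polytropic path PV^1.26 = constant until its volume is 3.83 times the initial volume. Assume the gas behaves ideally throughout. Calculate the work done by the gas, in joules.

n = P₁V₁/(RT₁) = 542×27.7/(8.314×547) = 3.30 mol.
Polytropic n=1.26: T₂ = T₁(V₁/V₂)^(n−1) = 547×(0.261)^0.26 = 386 K; P₂ = P₁(V₁/V₂)^n = 99.8 kPa.
W = (P₁V₁−P₂V₂)/(n−1) = (542×27.7−99.8×106)/0.26 = 17000 J.

17000 J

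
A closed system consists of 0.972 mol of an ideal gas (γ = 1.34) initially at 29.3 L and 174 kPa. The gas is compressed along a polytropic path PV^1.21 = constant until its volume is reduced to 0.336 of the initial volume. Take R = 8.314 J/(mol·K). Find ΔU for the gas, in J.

3860 J

T₁ = P₁V₁/(nR) = 174×29.3/(0.972×8.314) = 631 K.
Polytropic n=1.21: T₂ = T₁(V₁/V₂)^(n−1) = 631×(2.98)^0.21 = 793 K; P₂ = P₁(V₁/V₂)^n = 651 kPa.
For an ideal gas ΔU = nCvΔT with Cv = R/(γ−1) = 24.5 J/(mol·K).
ΔU = 0.972×24.5×(793−631) = 3860 J.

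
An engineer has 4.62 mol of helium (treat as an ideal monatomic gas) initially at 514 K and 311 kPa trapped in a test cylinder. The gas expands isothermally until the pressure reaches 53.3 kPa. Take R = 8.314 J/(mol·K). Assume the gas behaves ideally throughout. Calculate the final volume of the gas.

V₁ = nRT₁/P₁ = 4.62×8.314×514/311 = 63.5 L.
Isothermal: T stays 514 K; PV = const ⇒ V₂ = 370 L, P₂ = 53.3 kPa.

370 L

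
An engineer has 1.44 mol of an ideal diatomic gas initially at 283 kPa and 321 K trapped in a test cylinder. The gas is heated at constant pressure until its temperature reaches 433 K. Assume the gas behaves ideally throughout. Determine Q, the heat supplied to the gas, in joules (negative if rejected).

V₁ = nRT₁/P₁ = 1.44×8.314×321/283 = 13.6 L.
Isobaric: P stays 283 kPa; V/T = const ⇒ T₂ = 433 K, V₂ = 18.3 L.
W = PΔV = 283×(18.3−13.6) kPa·L = 1340 J.
ΔU = nCvΔT = 1.44×20.8×(433−321) = 3350 J.
Q = ΔU + W = nCpΔT = 4690 J.

4690 J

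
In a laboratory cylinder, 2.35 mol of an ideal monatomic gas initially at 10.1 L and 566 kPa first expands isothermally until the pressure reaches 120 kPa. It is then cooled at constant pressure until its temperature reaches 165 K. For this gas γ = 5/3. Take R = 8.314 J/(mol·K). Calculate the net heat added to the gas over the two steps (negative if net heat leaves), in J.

2630 J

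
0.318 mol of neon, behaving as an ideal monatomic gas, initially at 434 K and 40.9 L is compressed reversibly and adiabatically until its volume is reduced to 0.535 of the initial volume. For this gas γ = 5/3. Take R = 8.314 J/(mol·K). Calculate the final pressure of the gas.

79.6 kPa

P₁ = nRT₁/V₁ = 0.318×8.314×434/40.9 = 28.1 kPa.
Adiabatic: TV^(γ−1) = const ⇒ T₂ = 434×(1.87)^0.667 = 659 K; PV^γ = const ⇒ P₂ = 79.6 kPa.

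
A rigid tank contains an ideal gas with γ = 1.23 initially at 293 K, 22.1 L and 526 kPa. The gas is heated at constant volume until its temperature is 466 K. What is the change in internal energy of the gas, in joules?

29800 J

n = P₁V₁/(RT₁) = 526×22.1/(8.314×293) = 4.77 mol.
Isochoric: V stays 22.1 L; P/T = const ⇒ T₂ = 466 K, P₂ = 837 kPa.
For an ideal gas ΔU = nCvΔT with Cv = R/(γ−1) = 36.1 J/(mol·K).
ΔU = 4.77×36.1×(466−293) = 29800 J.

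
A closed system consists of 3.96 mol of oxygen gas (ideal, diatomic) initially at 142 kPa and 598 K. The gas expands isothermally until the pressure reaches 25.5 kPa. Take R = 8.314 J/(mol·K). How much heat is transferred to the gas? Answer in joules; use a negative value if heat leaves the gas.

33800 J

V₁ = nRT₁/P₁ = 3.96×8.314×598/142 = 139 L.
Isothermal: T stays 598 K; PV = const ⇒ V₂ = 772 L, P₂ = 25.5 kPa.
ΔU = 0 (ideal gas, T constant).
W = nRT ln(V₂/V₁) = 3.96×8.314×598×ln(5.57) = 33800 J.
Q = ΔU + W = 33800 J.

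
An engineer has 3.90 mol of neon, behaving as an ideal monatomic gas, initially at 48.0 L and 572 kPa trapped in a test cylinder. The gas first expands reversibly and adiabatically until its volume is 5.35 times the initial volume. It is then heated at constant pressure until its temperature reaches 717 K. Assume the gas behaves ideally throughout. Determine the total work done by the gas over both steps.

T₁ = P₁V₁/(nR) = 572×48.0/(3.90×8.314) = 847 K.
Step 1 — Adiabatic: TV^(γ−1) = const ⇒ T₂ = 847×(0.187)^0.667 = 277 K; PV^γ = const ⇒ P₂ = 35.0 kPa.
ΔU = nCvΔT = 3.90×12.5×(277−847) = -27700 J.
Q = 0 for an adiabatic process, so W = −ΔU = 27700 J.
State after step 1: P = 35.0 kPa, V = 257 L, T = 277 K.
Step 2 — Isobaric: P stays 35.0 kPa; V/T = const ⇒ T₂ = 717 K, V₂ = 665 L.
W = PΔV = 35.0×(665−257) kPa·L = 14300 J.
ΔU = nCvΔT = 3.90×12.5×(717−277) = 21400 J.
Q = ΔU + W = nCpΔT = 35700 J.
Net over both steps: W = 42000 J, Q = 35700 J, ΔU = -6310 J.

42000 J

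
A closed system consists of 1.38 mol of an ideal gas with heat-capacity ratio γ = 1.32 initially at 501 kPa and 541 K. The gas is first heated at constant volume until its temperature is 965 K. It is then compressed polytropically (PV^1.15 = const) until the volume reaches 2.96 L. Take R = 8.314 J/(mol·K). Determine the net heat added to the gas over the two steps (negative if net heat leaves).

V₁ = nRT₁/P₁ = 1.38×8.314×541/501 = 12.4 L.
Step 1 — Isochoric: V stays 12.4 L; P/T = const ⇒ T₂ = 965 K, P₂ = 894 kPa.
W = 0 (no volume change).
ΔU = nCvΔT = 1.38×26.0×(965−541) = 15200 J.
Q = ΔU = 15200 J.
State after step 1: P = 894 kPa, V = 12.4 L, T = 965 K.
Step 2 — Polytropic n=1.15: T₂ = T₁(V₁/V₂)^(n−1) = 965×(4.19)^0.15 = 1200 K; P₂ = P₁(V₁/V₂)^n = 4640 kPa.
W = (P₁V₁−P₂V₂)/(n−1) = (894×12.4−4640×2.96)/0.15 = -17700 J.
ΔU = nCvΔT = 1.38×26.0×(1200−965) = 8290 J.
Q = ΔU + W = -9390 J.
Net over both steps: W = -17700 J, Q = 5810 J, ΔU = 23500 J.

5810 J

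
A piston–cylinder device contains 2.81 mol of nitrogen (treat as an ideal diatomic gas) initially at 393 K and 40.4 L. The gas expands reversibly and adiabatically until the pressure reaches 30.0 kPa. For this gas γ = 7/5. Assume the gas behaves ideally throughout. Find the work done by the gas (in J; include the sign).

10100 J

P₁ = nRT₁/V₁ = 2.81×8.314×393/40.4 = 227 kPa.
Adiabatic: T₂/T₁ = (P₂/P₁)^((γ−1)/γ) ⇒ T₂ = 393×(0.132)^0.286 = 220 K; V₂ = 172 L.
ΔU = nCvΔT = 2.81×20.8×(220−393) = -10100 J.
Q = 0 for an adiabatic process, so W = −ΔU = 10100 J.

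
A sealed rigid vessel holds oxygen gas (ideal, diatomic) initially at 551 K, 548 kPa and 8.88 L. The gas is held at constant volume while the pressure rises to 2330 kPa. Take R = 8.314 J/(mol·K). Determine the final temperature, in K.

2340 K

Isochoric: V stays 8.88 L; P/T = const ⇒ T₂ = 2340 K, P₂ = 2330 kPa.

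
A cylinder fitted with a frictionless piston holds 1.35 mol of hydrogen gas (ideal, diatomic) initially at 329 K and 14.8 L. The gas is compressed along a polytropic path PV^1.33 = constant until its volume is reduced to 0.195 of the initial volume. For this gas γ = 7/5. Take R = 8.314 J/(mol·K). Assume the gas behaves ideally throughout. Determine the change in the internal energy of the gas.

6600 J

P₁ = nRT₁/V₁ = 1.35×8.314×329/14.8 = 250 kPa.
Polytropic n=1.33: T₂ = T₁(V₁/V₂)^(n−1) = 329×(5.13)^0.33 = 564 K; P₂ = P₁(V₁/V₂)^n = 2190 kPa.
For an ideal gas ΔU = nCvΔT with Cv = (5/2)R = 20.8 J/(mol·K).
ΔU = 1.35×20.8×(564−329) = 6600 J.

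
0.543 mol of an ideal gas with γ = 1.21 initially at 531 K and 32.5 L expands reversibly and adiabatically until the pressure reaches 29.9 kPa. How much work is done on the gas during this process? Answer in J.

-1660 J

P₁ = nRT₁/V₁ = 0.543×8.314×531/32.5 = 73.8 kPa.
Adiabatic: T₂/T₁ = (P₂/P₁)^((γ−1)/γ) ⇒ T₂ = 531×(0.405)^0.174 = 454 K; V₂ = 68.5 L.
ΔU = nCvΔT = 0.543×39.6×(454−531) = -1660 J.
Q = 0 for an adiabatic process, so W = −ΔU = 1660 J.
Work done on the gas = −W_by = -1660 J.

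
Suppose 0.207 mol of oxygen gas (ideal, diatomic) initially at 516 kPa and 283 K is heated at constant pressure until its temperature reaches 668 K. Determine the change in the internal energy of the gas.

1660 J

V₁ = nRT₁/P₁ = 0.207×8.314×283/516 = 0.944 L.
Isobaric: P stays 516 kPa; V/T = const ⇒ T₂ = 668 K, V₂ = 2.23 L.
For an ideal gas ΔU = nCvΔT with Cv = (5/2)R = 20.8 J/(mol·K).
ΔU = 0.207×20.8×(668−283) = 1660 J.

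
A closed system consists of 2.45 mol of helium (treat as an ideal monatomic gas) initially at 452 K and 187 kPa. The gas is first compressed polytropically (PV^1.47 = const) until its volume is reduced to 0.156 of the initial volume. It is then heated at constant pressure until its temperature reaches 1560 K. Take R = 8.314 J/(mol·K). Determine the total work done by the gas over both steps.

-17600 J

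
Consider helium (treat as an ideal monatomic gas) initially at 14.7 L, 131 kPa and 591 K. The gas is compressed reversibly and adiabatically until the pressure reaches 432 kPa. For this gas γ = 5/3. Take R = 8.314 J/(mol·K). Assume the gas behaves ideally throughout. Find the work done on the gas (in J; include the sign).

1770 J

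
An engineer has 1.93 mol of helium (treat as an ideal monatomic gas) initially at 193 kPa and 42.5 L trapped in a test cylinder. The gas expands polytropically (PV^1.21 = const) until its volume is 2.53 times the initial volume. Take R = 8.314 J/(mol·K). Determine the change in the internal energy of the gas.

T₁ = P₁V₁/(nR) = 193×42.5/(1.93×8.314) = 511 K.
Polytropic n=1.21: T₂ = T₁(V₁/V₂)^(n−1) = 511×(0.395)^0.21 = 421 K; P₂ = P₁(V₁/V₂)^n = 62.8 kPa.
For an ideal gas ΔU = nCvΔT with Cv = (3/2)R = 12.5 J/(mol·K).
ΔU = 1.93×12.5×(421−511) = -2180 J.

-2180 J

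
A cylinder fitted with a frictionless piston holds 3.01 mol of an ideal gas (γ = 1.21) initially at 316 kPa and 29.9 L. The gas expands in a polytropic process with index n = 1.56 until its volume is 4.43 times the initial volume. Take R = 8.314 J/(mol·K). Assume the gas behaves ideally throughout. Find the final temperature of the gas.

164 K

T₁ = P₁V₁/(nR) = 316×29.9/(3.01×8.314) = 378 K.
Polytropic n=1.56: T₂ = T₁(V₁/V₂)^(n−1) = 378×(0.226)^0.56 = 164 K; P₂ = P₁(V₁/V₂)^n = 31.0 kPa.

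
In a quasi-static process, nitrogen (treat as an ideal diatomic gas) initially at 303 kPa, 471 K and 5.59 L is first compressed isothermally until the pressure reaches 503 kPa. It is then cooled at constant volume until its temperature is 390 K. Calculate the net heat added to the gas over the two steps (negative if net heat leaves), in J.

n = P₁V₁/(RT₁) = 303×5.59/(8.314×471) = 0.433 mol.
Step 1 — Isothermal: T stays 471 K; PV = const ⇒ V₂ = 3.37 L, P₂ = 503 kPa.
ΔU = 0 (ideal gas, T constant).
W = nRT ln(V₂/V₁) = 0.433×8.314×471×ln(0.602) = -858 J.
Q = ΔU + W = -858 J.
State after step 1: P = 503 kPa, V = 3.37 L, T = 471 K.
Step 2 — Isochoric: V stays 3.37 L; P/T = const ⇒ T₂ = 390 K, P₂ = 416 kPa.
W = 0 (no volume change).
ΔU = nCvΔT = 0.433×20.8×(390−471) = -728 J.
Q = ΔU = -728 J.
Net over both steps: W = -858 J, Q = -1590 J, ΔU = -728 J.

-1590 J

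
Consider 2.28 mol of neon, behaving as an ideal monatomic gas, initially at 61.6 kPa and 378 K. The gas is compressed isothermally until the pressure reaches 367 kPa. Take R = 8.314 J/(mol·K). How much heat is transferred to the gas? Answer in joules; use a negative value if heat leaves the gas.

-12800 J

V₁ = nRT₁/P₁ = 2.28×8.314×378/61.6 = 116 L.
Isothermal: T stays 378 K; PV = const ⇒ V₂ = 19.5 L, P₂ = 367 kPa.
ΔU = 0 (ideal gas, T constant).
W = nRT ln(V₂/V₁) = 2.28×8.314×378×ln(0.168) = -12800 J.
Q = ΔU + W = -12800 J.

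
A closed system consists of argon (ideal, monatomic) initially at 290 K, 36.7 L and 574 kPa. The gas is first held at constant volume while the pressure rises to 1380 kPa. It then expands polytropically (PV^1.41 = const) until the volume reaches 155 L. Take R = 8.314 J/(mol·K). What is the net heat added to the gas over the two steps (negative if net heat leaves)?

n = P₁V₁/(RT₁) = 574×36.7/(8.314×290) = 8.74 mol.
Step 1 — Isochoric: V stays 36.7 L; P/T = const ⇒ T₂ = 697 K, P₂ = 1380 kPa.
W = 0 (no volume change).
ΔU = nCvΔT = 8.74×12.5×(697−290) = 44400 J.
Q = ΔU = 44400 J.
State after step 1: P = 1380 kPa, V = 36.7 L, T = 697 K.
Step 2 — Polytropic n=1.41: T₂ = T₁(V₁/V₂)^(n−1) = 697×(0.237)^0.41 = 386 K; P₂ = P₁(V₁/V₂)^n = 181 kPa.
W = (P₁V₁−P₂V₂)/(n−1) = (1380×36.7−181×155)/0.41 = 55100 J.
ΔU = nCvΔT = 8.74×12.5×(386−697) = -33900 J.
Q = ΔU + W = 21200 J.
Net over both steps: W = 55100 J, Q = 65600 J, ΔU = 10500 J.

65600 J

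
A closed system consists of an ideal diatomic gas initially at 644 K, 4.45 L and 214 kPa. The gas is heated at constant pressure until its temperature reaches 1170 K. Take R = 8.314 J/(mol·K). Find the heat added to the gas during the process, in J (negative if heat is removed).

n = P₁V₁/(RT₁) = 214×4.45/(8.314×644) = 0.178 mol.
Isobaric: P stays 214 kPa; V/T = const ⇒ T₂ = 1170 K, V₂ = 8.08 L.
W = PΔV = 214×(8.08−4.45) kPa·L = 778 J.
ΔU = nCvΔT = 0.178×20.8×(1170−644) = 1940 J.
Q = ΔU + W = nCpΔT = 2720 J.

2720 J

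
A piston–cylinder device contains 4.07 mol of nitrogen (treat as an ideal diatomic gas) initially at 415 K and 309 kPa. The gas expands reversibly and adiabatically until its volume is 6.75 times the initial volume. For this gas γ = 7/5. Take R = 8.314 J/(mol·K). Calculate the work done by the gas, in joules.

18800 J

V₁ = nRT₁/P₁ = 4.07×8.314×415/309 = 45.4 L.
Adiabatic: TV^(γ−1) = const ⇒ T₂ = 415×(0.148)^0.400 = 193 K; PV^γ = const ⇒ P₂ = 21.3 kPa.
ΔU = nCvΔT = 4.07×20.8×(193−415) = -18800 J.
Q = 0 for an adiabatic process, so W = −ΔU = 18800 J.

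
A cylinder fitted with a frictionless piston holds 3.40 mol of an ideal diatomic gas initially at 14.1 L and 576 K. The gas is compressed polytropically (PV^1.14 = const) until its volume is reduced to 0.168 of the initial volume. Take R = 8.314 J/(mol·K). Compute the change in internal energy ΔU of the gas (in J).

11500 J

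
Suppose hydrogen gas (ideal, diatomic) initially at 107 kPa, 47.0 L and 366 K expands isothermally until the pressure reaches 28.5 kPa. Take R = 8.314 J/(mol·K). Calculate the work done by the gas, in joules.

6650 J

n = P₁V₁/(RT₁) = 107×47.0/(8.314×366) = 1.65 mol.
Isothermal: T stays 366 K; PV = const ⇒ V₂ = 176 L, P₂ = 28.5 kPa.
W = nRT ln(V₂/V₁) = 1.65×8.314×366×ln(3.75) = 6650 J.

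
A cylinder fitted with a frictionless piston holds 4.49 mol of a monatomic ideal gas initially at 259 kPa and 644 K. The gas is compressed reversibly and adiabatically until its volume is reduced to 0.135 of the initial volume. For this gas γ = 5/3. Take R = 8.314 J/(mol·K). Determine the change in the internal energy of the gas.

101000 J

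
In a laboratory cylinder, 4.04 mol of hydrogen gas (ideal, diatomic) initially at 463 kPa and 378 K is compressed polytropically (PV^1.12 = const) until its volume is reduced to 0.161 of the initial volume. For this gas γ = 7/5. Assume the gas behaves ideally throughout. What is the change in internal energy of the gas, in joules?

V₁ = nRT₁/P₁ = 4.04×8.314×378/463 = 27.4 L.
Polytropic n=1.12: T₂ = T₁(V₁/V₂)^(n−1) = 378×(6.21)^0.12 = 471 K; P₂ = P₁(V₁/V₂)^n = 3580 kPa.
For an ideal gas ΔU = nCvΔT with Cv = (5/2)R = 20.8 J/(mol·K).
ΔU = 4.04×20.8×(471−378) = 7780 J.

7780 J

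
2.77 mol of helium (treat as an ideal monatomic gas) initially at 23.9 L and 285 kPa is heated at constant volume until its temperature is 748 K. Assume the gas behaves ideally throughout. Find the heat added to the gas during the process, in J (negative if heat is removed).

15600 J

T₁ = P₁V₁/(nR) = 285×23.9/(2.77×8.314) = 296 K.
Isochoric: V stays 23.9 L; P/T = const ⇒ T₂ = 748 K, P₂ = 721 kPa.
W = 0 (no volume change).
ΔU = nCvΔT = 2.77×12.5×(748−296) = 15600 J.
Q = ΔU = 15600 J.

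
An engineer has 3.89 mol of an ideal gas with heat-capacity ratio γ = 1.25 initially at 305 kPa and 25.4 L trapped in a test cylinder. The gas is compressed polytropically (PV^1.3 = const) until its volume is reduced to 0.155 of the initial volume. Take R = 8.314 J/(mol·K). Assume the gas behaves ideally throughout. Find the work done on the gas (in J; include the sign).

19400 J

T₁ = P₁V₁/(nR) = 305×25.4/(3.89×8.314) = 240 K.
Polytropic n=1.3: T₂ = T₁(V₁/V₂)^(n−1) = 240×(6.45)^0.30 = 419 K; P₂ = P₁(V₁/V₂)^n = 3440 kPa.
W = (P₁V₁−P₂V₂)/(n−1) = (305×25.4−3440×3.94)/0.30 = -19400 J.
Work done on the gas = −W_by = 19400 J.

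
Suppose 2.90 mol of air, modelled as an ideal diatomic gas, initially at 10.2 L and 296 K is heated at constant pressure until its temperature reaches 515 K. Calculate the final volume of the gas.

17.7 L

P₁ = nRT₁/V₁ = 2.90×8.314×296/10.2 = 700 kPa.
Isobaric: P stays 700 kPa; V/T = const ⇒ T₂ = 515 K, V₂ = 17.7 L.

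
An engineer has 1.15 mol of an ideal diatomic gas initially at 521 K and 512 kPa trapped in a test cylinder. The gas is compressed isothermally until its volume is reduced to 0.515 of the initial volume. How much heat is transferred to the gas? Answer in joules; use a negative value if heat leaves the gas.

V₁ = nRT₁/P₁ = 1.15×8.314×521/512 = 9.73 L.
Isothermal: T stays 521 K; PV = const ⇒ V₂ = 5.01 L, P₂ = 994 kPa.
ΔU = 0 (ideal gas, T constant).
W = nRT ln(V₂/V₁) = 1.15×8.314×521×ln(0.515) = -3310 J.
Q = ΔU + W = -3310 J.

-3310 J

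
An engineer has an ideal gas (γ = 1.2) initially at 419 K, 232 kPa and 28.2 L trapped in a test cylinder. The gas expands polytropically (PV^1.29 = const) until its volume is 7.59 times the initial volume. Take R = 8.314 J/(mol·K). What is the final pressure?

17.0 kPa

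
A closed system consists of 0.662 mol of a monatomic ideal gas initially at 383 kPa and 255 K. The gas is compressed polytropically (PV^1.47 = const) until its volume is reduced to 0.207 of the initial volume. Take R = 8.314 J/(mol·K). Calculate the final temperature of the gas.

535 K

V₁ = nRT₁/P₁ = 0.662×8.314×255/383 = 3.66 L.
Polytropic n=1.47: T₂ = T₁(V₁/V₂)^(n−1) = 255×(4.83)^0.47 = 535 K; P₂ = P₁(V₁/V₂)^n = 3880 kPa.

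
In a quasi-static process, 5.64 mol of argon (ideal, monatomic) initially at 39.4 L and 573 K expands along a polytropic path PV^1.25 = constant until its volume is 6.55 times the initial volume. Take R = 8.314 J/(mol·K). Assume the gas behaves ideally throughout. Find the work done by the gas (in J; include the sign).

P₁ = nRT₁/V₁ = 5.64×8.314×573/39.4 = 682 kPa.
Polytropic n=1.25: T₂ = T₁(V₁/V₂)^(n−1) = 573×(0.153)^0.25 = 358 K; P₂ = P₁(V₁/V₂)^n = 65.1 kPa.
W = (P₁V₁−P₂V₂)/(n−1) = (682×39.4−65.1×258)/0.25 = 40300 J.

40300 J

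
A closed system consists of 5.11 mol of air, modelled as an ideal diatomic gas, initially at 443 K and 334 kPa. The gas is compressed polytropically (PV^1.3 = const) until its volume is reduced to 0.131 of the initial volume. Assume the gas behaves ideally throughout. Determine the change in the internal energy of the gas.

V₁ = nRT₁/P₁ = 5.11×8.314×443/334 = 56.3 L.
Polytropic n=1.3: T₂ = T₁(V₁/V₂)^(n−1) = 443×(7.63)^0.30 = 815 K; P₂ = P₁(V₁/V₂)^n = 4690 kPa.
For an ideal gas ΔU = nCvΔT with Cv = (5/2)R = 20.8 J/(mol·K).
ΔU = 5.11×20.8×(815−443) = 39500 J.

39500 J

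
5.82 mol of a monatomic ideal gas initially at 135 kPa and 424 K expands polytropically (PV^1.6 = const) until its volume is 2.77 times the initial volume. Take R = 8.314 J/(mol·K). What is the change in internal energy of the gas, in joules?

-14100 J

V₁ = nRT₁/P₁ = 5.82×8.314×424/135 = 152 L.
Polytropic n=1.6: T₂ = T₁(V₁/V₂)^(n−1) = 424×(0.361)^0.60 = 230 K; P₂ = P₁(V₁/V₂)^n = 26.4 kPa.
For an ideal gas ΔU = nCvΔT with Cv = (3/2)R = 12.5 J/(mol·K).
ΔU = 5.82×12.5×(230−424) = -14100 J.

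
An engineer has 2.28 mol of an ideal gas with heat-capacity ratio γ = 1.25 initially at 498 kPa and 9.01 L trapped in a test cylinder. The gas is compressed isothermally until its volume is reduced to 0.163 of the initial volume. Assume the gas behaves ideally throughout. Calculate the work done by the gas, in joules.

-8140 J

T₁ = P₁V₁/(nR) = 498×9.01/(2.28×8.314) = 237 K.
Isothermal: T stays 237 K; PV = const ⇒ V₂ = 1.47 L, P₂ = 3060 kPa.
W = nRT ln(V₂/V₁) = 2.28×8.314×237×ln(0.163) = -8140 J.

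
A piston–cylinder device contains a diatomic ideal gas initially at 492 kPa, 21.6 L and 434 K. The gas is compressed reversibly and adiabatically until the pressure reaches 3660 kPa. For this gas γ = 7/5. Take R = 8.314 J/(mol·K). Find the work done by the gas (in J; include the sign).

n = P₁V₁/(RT₁) = 492×21.6/(8.314×434) = 2.95 mol.
Adiabatic: T₂/T₁ = (P₂/P₁)^((γ−1)/γ) ⇒ T₂ = 434×(7.44)^0.286 = 770 K; V₂ = 5.15 L.
ΔU = nCvΔT = 2.95×20.8×(770−434) = 20600 J.
Q = 0 for an adiabatic process, so W = −ΔU = -20600 J.

-20600 J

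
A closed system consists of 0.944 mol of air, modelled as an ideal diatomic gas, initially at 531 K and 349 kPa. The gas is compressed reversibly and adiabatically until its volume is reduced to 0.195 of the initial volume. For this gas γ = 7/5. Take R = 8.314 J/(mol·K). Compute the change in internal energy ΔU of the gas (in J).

V₁ = nRT₁/P₁ = 0.944×8.314×531/349 = 11.9 L.
Adiabatic: TV^(γ−1) = const ⇒ T₂ = 531×(5.13)^0.400 = 1020 K; PV^γ = const ⇒ P₂ = 3440 kPa.
For an ideal gas ΔU = nCvΔT with Cv = (5/2)R = 20.8 J/(mol·K).
ΔU = 0.944×20.8×(1020−531) = 9620 J.

9620 J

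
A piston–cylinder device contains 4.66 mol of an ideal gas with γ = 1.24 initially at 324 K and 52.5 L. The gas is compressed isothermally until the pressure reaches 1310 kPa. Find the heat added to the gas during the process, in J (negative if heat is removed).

-21400 J

P₁ = nRT₁/V₁ = 4.66×8.314×324/52.5 = 239 kPa.
Isothermal: T stays 324 K; PV = const ⇒ V₂ = 9.58 L, P₂ = 1310 kPa.
ΔU = 0 (ideal gas, T constant).
W = nRT ln(V₂/V₁) = 4.66×8.314×324×ln(0.183) = -21400 J.
Q = ΔU + W = -21400 J.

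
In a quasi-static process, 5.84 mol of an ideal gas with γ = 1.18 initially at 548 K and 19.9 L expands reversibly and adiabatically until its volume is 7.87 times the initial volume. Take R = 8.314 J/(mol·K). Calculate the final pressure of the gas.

117 kPa

P₁ = nRT₁/V₁ = 5.84×8.314×548/19.9 = 1340 kPa.
Adiabatic: TV^(γ−1) = const ⇒ T₂ = 548×(0.127)^0.180 = 378 K; PV^γ = const ⇒ P₂ = 117 kPa.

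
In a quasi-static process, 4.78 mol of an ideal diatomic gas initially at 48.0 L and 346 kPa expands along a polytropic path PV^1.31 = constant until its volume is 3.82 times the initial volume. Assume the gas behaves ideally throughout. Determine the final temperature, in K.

276 K

T₁ = P₁V₁/(nR) = 346×48.0/(4.78×8.314) = 418 K.
Polytropic n=1.31: T₂ = T₁(V₁/V₂)^(n−1) = 418×(0.262)^0.31 = 276 K; P₂ = P₁(V₁/V₂)^n = 59.8 kPa.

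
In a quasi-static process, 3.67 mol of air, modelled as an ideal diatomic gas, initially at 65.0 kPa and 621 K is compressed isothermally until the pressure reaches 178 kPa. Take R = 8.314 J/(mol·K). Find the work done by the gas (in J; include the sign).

V₁ = nRT₁/P₁ = 3.67×8.314×621/65.0 = 292 L.
Isothermal: T stays 621 K; PV = const ⇒ V₂ = 106 L, P₂ = 178 kPa.
W = nRT ln(V₂/V₁) = 3.67×8.314×621×ln(0.365) = -19100 J.

-19100 J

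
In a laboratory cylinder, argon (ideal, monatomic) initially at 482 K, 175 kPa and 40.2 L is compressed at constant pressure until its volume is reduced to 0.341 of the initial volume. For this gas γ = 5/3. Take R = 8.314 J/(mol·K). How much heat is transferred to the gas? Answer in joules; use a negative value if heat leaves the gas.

n = P₁V₁/(RT₁) = 175×40.2/(8.314×482) = 1.76 mol.
Isobaric: P stays 175 kPa; V/T = const ⇒ T₂ = 164 K, V₂ = 13.7 L.
W = PΔV = 175×(13.7−40.2) kPa·L = -4640 J.
ΔU = nCvΔT = 1.76×12.5×(164−482) = -6950 J.
Q = ΔU + W = nCpΔT = -11600 J.

-11600 J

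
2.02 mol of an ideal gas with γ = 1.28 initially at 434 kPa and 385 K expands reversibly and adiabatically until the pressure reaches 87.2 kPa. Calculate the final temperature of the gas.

271 K

V₁ = nRT₁/P₁ = 2.02×8.314×385/434 = 14.9 L.
Adiabatic: T₂/T₁ = (P₂/P₁)^((γ−1)/γ) ⇒ T₂ = 385×(0.201)^0.219 = 271 K; V₂ = 52.2 L.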